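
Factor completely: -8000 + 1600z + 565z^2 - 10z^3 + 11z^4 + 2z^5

Among the possible rational roots, z = -8 is a root, giving the factor (z + 8) and quotient 2z^4 - 5z^3 + 30z^2 + 325z - 1000.
Continuing, z = 5/2 is a root, so (2z - 5) is a factor; dividing leaves z^3 + 15z + 200.
Continuing, z = -5 is a root, giving the factor (z + 5) and quotient z^2 - 5z + 40.
The quadratic z^2 - 5z + 40 has discriminant -135 < 0 and is irreducible over ℤ.

(2z - 5)(z + 5)(z + 8)(z^2 - 5z + 40)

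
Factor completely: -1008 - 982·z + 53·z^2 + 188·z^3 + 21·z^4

(3·z - 7)·(7·z + 9)·(z + 2)·(z + 8)

Among the possible rational roots, z = -8 is a root, so (z + 8) is a factor; dividing leaves 21·z^3 + 20·z^2 - 107·z - 126.
Next, z = -2 is a root, so (z + 2) divides it; the quotient is 21·z^2 - 22·z - 63.
The remaining quadratic factors as (3·z - 7)(7·z + 9).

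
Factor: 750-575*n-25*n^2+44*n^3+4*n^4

Trying the rational-root candidates, n = 3/2 is a root, giving the factor (2*n-3) and quotient 2*n^3+25*n^2+25*n-250.
Then n = -10 is a root, so (n+10) is a factor; dividing leaves 2*n^2+5*n-25.
The remaining quadratic factors as (n+5)(2*n-5).

(2*n-3)*(2*n-5)*(n+10)*(n+5)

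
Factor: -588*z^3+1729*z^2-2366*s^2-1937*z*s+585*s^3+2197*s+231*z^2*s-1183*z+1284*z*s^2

-(7*z-13*s)*(7*z+5*s-13)*(12*z+9*s-13)

Group: 7*z*(-84*z^2+93*z*s+91*z+117*s^2-169*s) + (5*s-13)*(-84*z^2+93*z*s+91*z+117*s^2-169*s); both groups contain (-84*z^2+93*z*s+91*z+117*s^2-169*s), so (7*z+5*s-13) is a factor with cofactor -84*z^2+93*z*s+91*z+117*s^2-169*s.
The cofactor groups again: -84*z^2+93*z*s+91*z+117*s^2-169*s = -12*z*(7*z-13*s) + (-9*s+13)*(7*z-13*s); both groups contain (7*z-13*s), giving -(12*z+9*s-13)*(7*z-13*s).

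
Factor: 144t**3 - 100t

Every term has a factor of 4t. Then 36t**2 - 25 = (6t)² − (5)².

4t(6t + 5)(6t - 5)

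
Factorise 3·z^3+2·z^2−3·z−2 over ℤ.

By the rational root theorem, z = 1 is a root, giving the factor (z−1) and quotient 3·z^2+5·z+2.
The remaining quadratic factors as (3·z+2)(z+1).

(3·z+2)·(z+1)·(z−1)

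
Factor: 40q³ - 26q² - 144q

Pull out the common factor 2q, then factor the remaining trinomial.

2q(4q - 9)(5q + 8)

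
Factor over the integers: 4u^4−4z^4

−4(z−u)(z+u)(z^2+u^2)

Pull out the common factor 4, leaving −z^4+u^4.
Recognize a difference of squares with the parts u^2 and z^2.
−z^2+u^2 is again a difference of squares: (−z+u)(z+u).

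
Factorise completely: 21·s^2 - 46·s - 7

(3·s - 7)·(7·s + 1)

Need a pair with product 21·(-7) = -147 and sum -46: that's -49 and 3.
Split the middle term: 21·s^2 - 49·s + 3·s - 7 = 7·s·(3·s - 7) + (3·s - 7).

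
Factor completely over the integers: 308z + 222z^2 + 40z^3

Pull out the common factor 2z, then factor the remaining trinomial.

2z(4z + 11)(5z + 14)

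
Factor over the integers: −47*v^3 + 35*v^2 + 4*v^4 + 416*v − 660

Trying the rational-root candidates, v = −3 is a root, giving the factor (v + 3) and quotient 4*v^3 − 59*v^2 + 212*v − 220.
Next, v = 2 is a root, so (v − 2) divides it; the quotient is 4*v^2 − 51*v + 110.
The remaining quadratic factors as (4*v − 11)(v − 10).

(4*v − 11)*(v + 3)*(v − 10)*(v − 2)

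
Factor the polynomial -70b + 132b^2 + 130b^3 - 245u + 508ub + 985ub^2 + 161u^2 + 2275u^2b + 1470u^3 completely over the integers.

(14u + 13b - 5)(7u + 2b)(15u + 5b + 7)

Group: 15u(98u^2 + 119ub - 35u + 26b^2 - 10b) + (5b + 7)(98u^2 + 119ub - 35u + 26b^2 - 10b); both groups contain (98u^2 + 119ub - 35u + 26b^2 - 10b), so (15u + 5b + 7) is a factor with cofactor 98u^2 + 119ub - 35u + 26b^2 - 10b.
The cofactor groups again: 98u^2 + 119ub - 35u + 26b^2 - 10b = 7u(14u + 13b - 5) + 2b(14u + 13b - 5); both groups contain (14u + 13b - 5), giving (7u + 2b)(14u + 13b - 5).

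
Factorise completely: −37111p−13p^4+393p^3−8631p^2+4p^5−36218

(4p+7)(p+2)(p−13)(p^2+6p+199)

By the rational root theorem, p = −2 is a root, so (p+2) is a factor; dividing leaves 4p^4−21p^3+435p^2−9501p−18109.
Next, p = 13 is a root, so (p−13) is a factor; dividing leaves 4p^3+31p^2+838p+1393.
Continuing, p = −7/4 is a root, giving the factor (4p+7) and quotient p^2+6p+199.
The quadratic p^2+6p+199 has discriminant −760 < 0 and is irreducible over ℤ.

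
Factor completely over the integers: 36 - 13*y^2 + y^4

Substitute u = y^2 to get a quadratic in u, then factor.
y^2 - 4 is a difference of squares.
y^2 - 9 is a difference of squares.

(y + 2)*(y + 3)*(y - 2)*(y - 3)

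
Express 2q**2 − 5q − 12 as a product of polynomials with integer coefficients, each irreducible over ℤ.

Need a pair with product 2·(−12) = −24 and sum −5: that's 3 and −8.
Split the middle term: 2q**2 + 3q − 8q − 12 = q(2q + 3) − 4(2q + 3).

(2q + 3)(q − 4)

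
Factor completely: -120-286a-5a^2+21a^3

Testing divisors of the constant over divisors of the leading coefficient, a = -3/7 is a root, so (7a+3) divides it; the quotient is 3a^2-2a-40.
The remaining quadratic factors as (3a+10)(a-4).

(3a+10)(7a+3)(a-4)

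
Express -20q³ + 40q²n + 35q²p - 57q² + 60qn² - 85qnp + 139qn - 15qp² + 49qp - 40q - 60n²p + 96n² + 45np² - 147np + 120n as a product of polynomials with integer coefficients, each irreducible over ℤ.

-(q - 3n)(5q - 5p + 8)(4q + 4n - 3p + 5)

Group: 5q(-4q² + 8qn + 3qp - 5q + 12n² - 9np + 15n) + (-5p + 8)(-4q² + 8qn + 3qp - 5q + 12n² - 9np + 15n); both groups contain (-4q² + 8qn + 3qp - 5q + 12n² - 9np + 15n), so (5q - 5p + 8) is a factor with cofactor -4q² + 8qn + 3qp - 5q + 12n² - 9np + 15n.
The cofactor groups again: -4q² + 8qn + 3qp - 5q + 12n² - 9np + 15n = -q(4q + 4n - 3p + 5) + 3n(4q + 4n - 3p + 5); both groups contain (4q + 4n - 3p + 5), giving -(q - 3n)(4q + 4n - 3p + 5).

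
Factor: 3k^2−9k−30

Pull out the common factor 3, then factor the remaining trinomial.

3(k+2)(k−5)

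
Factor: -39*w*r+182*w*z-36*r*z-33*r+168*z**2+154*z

Group: -3*r*(13*w+12*z+11) + 14*z*(13*w+12*z+11); both groups contain (13*w+12*z+11).

-(13*w+12*z+11)*(3*r-14*z)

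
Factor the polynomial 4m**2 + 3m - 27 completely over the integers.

Need a pair with product 4·(-27) = -108 and sum 3: that's 12 and -9.
Split the middle term: 4m**2 + 12m - 9m - 27 = 4m(m + 3) - 9(m + 3).

(4m - 9)(m + 3)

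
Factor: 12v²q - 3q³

3q(2v - q)(2v + q)

Factor out 3q, leaving 4v² - q², which is a difference of two squares.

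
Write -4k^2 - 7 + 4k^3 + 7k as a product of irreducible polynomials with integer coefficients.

(k - 1)(4k^2 + 7)

Group as (4k^3 + 7k) + (-4k^2 - 7) = k(4k^2 + 7) - (4k^2 + 7).
Both groups share the factor (4k^2 + 7).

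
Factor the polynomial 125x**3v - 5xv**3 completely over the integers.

5vx(5x - v)(5x + v)

Factor out 5xv, leaving 25x**2 - v**2, which is a difference of two squares.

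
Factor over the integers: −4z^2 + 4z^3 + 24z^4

Pull out the common factor 4z^2, then factor the remaining trinomial.

4z^2(2z + 1)(3z − 1)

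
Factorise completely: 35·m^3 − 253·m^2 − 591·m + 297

Testing divisors of the constant over divisors of the leading coefficient, m = −11/5 is a root, so (5·m + 11) divides it; the quotient is 7·m^2 − 66·m + 27.
The remaining quadratic factors as (m − 9)(7·m − 3).

(5·m + 11)·(7·m − 3)·(m − 9)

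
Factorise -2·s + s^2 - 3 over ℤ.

Two integers with product -3 and sum -2 are 1 and -3.

(s + 1)·(s - 3)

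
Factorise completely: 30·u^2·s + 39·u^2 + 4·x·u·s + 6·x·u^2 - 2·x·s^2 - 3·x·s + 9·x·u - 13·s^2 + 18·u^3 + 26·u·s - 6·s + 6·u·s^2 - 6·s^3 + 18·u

(3·u - s)·(2·u + 2·s + 3)·(x + 3·u + 3·s + 2)

Group: x·(6·u^2 + 4·u·s + 9·u - 2·s^2 - 3·s) + (3·u + 3·s + 2)·(6·u^2 + 4·u·s + 9·u - 2·s^2 - 3·s); both groups contain (6·u^2 + 4·u·s + 9·u - 2·s^2 - 3·s), so (x + 3·u + 3·s + 2) is a factor with cofactor 6·u^2 + 4·u·s + 9·u - 2·s^2 - 3·s.
The cofactor groups again: 6·u^2 + 4·u·s + 9·u - 2·s^2 - 3·s = 2·u·(3·u - s) + (2·s + 3)·(3·u - s); both groups contain (3·u - s), giving (2·u + 2·s + 3)·(3·u - s).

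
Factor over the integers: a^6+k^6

(a^2+k^2)·(a^4-a^2·k^2+k^4)

Recognize a sum of cubes with the parts k^2 and a^2.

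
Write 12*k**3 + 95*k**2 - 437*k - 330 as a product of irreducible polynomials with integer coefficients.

Trying the rational-root candidates, k = -11 is a root, so (k + 11) is a factor; dividing leaves 12*k**2 - 37*k - 30.
The remaining quadratic factors as (4*k - 15)(3*k + 2).

(3*k + 2)*(4*k - 15)*(k + 11)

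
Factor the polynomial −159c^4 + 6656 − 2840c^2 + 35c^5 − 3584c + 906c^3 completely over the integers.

Testing divisors of the constant over divisors of the leading coefficient, c = −8/5 is a root, so (5c + 8) is a factor; dividing leaves 7c^4 − 43c^3 + 250c^2 − 968c + 832.
Next, c = 4 is a root, giving the factor (c − 4) and quotient 7c^3 − 15c^2 + 190c − 208.
Then c = 8/7 is a root, giving the factor (7c − 8) and quotient c^2 − c + 26.
The quadratic c^2 − c + 26 has discriminant −103 < 0 and is irreducible over ℤ.

(5c + 8)(7c − 8)(c − 4)(c^2 − c + 26)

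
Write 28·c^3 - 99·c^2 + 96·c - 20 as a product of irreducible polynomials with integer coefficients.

(4·c - 5)·(7·c - 2)·(c - 2)

Trying the rational-root candidates, c = 2/7 is a root, giving the factor (7·c - 2) and quotient 4·c^2 - 13·c + 10.
The remaining quadratic factors as (c - 2)(4·c - 5).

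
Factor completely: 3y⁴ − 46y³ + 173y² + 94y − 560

(3y + 5)(y − 2)(y − 7)(y − 8)

Trying the rational-root candidates, y = 7 is a root, so (y − 7) divides it; the quotient is 3y³ − 25y² − 2y + 80.
Continuing, y = 2 is a root, giving the factor (y − 2) and quotient 3y² − 19y − 40.
The remaining quadratic factors as (3y + 5)(y − 8).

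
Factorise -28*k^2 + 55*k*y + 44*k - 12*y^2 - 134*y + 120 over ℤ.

-(4*k - y - 12)*(7*k - 12*y + 10)

Group: -4*k*(7*k - 12*y + 10) + (y + 12)*(7*k - 12*y + 10); both groups contain (7*k - 12*y + 10).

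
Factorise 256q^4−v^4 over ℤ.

(4q+v)(4q−v)(16q^2+v^2)

(4q)⁴ − (v)⁴ = ((4q)² − (v)²)((4q)² + (v)²); the first factor splits again, the second (16q^2+v^2) is irreducible.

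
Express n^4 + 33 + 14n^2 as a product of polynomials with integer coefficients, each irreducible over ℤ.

(n^2 + 11)(n^2 + 3)

Substitute u = n^2 to get a quadratic in u, then factor.
n^2 + 3 is irreducible over ℤ (always positive, so no real roots).
n^2 + 11 is irreducible over ℤ (always positive, so no real roots).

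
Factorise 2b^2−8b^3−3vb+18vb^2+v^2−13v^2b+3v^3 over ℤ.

(v−2b)(3v−4b+1)(v−b)

Group: 3v(v^2−3vb+2b^2) + (−4b+1)(v^2−3vb+2b^2); both groups contain (v^2−3vb+2b^2), so (3v−4b+1) is a factor with cofactor v^2−3vb+2b^2.
The cofactor groups again: v^2−3vb+2b^2 = v(v−2b) − b(v−2b); both groups contain (v−2b), giving (v−b)(v−2b).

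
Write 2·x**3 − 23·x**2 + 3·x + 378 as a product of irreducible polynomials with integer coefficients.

Among the possible rational roots, x = 6 is a root, giving the factor (x − 6) and quotient 2·x**2 − 11·x − 63.
The remaining quadratic factors as (2·x + 7)(x − 9).

(2·x + 7)·(x − 6)·(x − 9)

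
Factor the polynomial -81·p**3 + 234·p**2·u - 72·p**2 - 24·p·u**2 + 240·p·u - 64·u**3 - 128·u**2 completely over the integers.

Group: 3·p·(-27·p**2 + 6·p·u - 24·p + 8·u**2 + 16·u) - 8·u·(-27·p**2 + 6·p·u - 24·p + 8·u**2 + 16·u); both groups contain (-27·p**2 + 6·p·u - 24·p + 8·u**2 + 16·u), so (3·p - 8·u) is a factor with cofactor -27·p**2 + 6·p·u - 24·p + 8·u**2 + 16·u.
The cofactor groups again: -27·p**2 + 6·p·u - 24·p + 8·u**2 + 16·u = -3·p·(9·p + 4·u + 8) + 2·u·(9·p + 4·u + 8); both groups contain (9·p + 4·u + 8), giving -(3·p - 2·u)·(9·p + 4·u + 8).

-(3·p - 2·u)·(3·p - 8·u)·(9·p + 4·u + 8)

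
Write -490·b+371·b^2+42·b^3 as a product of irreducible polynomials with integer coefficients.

Pull out the common factor 7·b, then factor the remaining trinomial.

7·b·(6·b-7)·(b+10)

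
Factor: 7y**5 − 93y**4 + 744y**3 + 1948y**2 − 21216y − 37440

(7y + 12)(y + 4)(y − 6)(y**2 − 13y + 130)

Trying the rational-root candidates, y = 6 is a root, giving the factor (y − 6) and quotient 7y**4 − 51y**3 + 438y**2 + 4576y + 6240.
Continuing, y = −12/7 is a root, so (7y + 12) is a factor; dividing leaves y**3 − 9y**2 + 78y + 520.
Next, y = −4 is a root, so (y + 4) divides it; the quotient is y**2 − 13y + 130.
The quadratic y**2 − 13y + 130 has discriminant −351 < 0 and is irreducible over ℤ.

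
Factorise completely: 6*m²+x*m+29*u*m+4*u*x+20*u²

Group: 4*u*(5*u+x+6*m) + m*(5*u+x+6*m); both groups contain (5*u+x+6*m).

(5*u+x+6*m)*(4*u+m)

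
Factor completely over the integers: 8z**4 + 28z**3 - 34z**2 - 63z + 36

(2z + 3)(2z - 1)(2z - 3)(z + 4)

Among the possible rational roots, z = -3/2 is a root, so (2z + 3) divides it; the quotient is 4z**3 + 8z**2 - 29z + 12.
Continuing, z = 3/2 is a root, giving the factor (2z - 3) and quotient 2z**2 + 7z - 4.
The remaining quadratic factors as (2z - 1)(z + 4).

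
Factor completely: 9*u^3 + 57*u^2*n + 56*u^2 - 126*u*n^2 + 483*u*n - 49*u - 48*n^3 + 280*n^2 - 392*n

Group: 9*u*(u^2 + 6*u*n + 7*u - 16*n^2 + 56*n) + (3*n - 7)*(u^2 + 6*u*n + 7*u - 16*n^2 + 56*n); both groups contain (u^2 + 6*u*n + 7*u - 16*n^2 + 56*n), so (9*u + 3*n - 7) is a factor with cofactor u^2 + 6*u*n + 7*u - 16*n^2 + 56*n.
The cofactor groups again: u^2 + 6*u*n + 7*u - 16*n^2 + 56*n = u*(u - 2*n + 7) + 8*n*(u - 2*n + 7); both groups contain (u - 2*n + 7), giving (u + 8*n)*(u - 2*n + 7).

(u - 2*n + 7)*(9*u + 3*n - 7)*(u + 8*n)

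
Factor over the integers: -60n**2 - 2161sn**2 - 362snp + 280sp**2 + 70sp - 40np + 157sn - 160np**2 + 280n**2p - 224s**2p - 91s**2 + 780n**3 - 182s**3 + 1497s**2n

Group: 7s(-26s**2 + 199sn - 32sp - 13s - 195n**2 - 70np + 15n + 40p**2 + 10p) - 4n(-26s**2 + 199sn - 32sp - 13s - 195n**2 - 70np + 15n + 40p**2 + 10p); both groups contain (-26s**2 + 199sn - 32sp - 13s - 195n**2 - 70np + 15n + 40p**2 + 10p), so (7s - 4n) is a factor with cofactor -26s**2 + 199sn - 32sp - 13s - 195n**2 - 70np + 15n + 40p**2 + 10p.
The cofactor groups again: -26s**2 + 199sn - 32sp - 13s - 195n**2 - 70np + 15n + 40p**2 + 10p = -13s(2s - 13n + 4p + 1) + (15n + 10p)(2s - 13n + 4p + 1); both groups contain (2s - 13n + 4p + 1), giving -(13s - 15n - 10p)(2s - 13n + 4p + 1).

-(2s - 13n + 4p + 1)(13s - 15n - 10p)(7s - 4n)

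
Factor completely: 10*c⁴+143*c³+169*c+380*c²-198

By the rational root theorem, c = -2 is a root, so (c+2) is a factor; dividing leaves 10*c³+123*c²+134*c-99.
Next, c = -11 is a root, so (c+11) is a factor; dividing leaves 10*c²+13*c-9.
The remaining quadratic factors as (5*c+9)(2*c-1).

(2*c-1)*(5*c+9)*(c+11)*(c+2)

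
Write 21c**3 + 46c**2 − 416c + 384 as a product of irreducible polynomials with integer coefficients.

By the rational root theorem, c = 8/7 is a root, giving the factor (7c − 8) and quotient 3c**2 + 10c − 48.
The remaining quadratic factors as (3c − 8)(c + 6).

(3c − 8)(7c − 8)(c + 6)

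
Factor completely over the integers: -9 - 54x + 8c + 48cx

Group as (48cx + 8c) + (-54x - 9) = 8c(6x + 1) - 9(6x + 1).
Both groups share the factor (6x + 1).

(6x + 1)(8c - 9)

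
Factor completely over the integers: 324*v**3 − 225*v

Every term has a factor of 9*v. Then 36*v**2 − 25 = (6*v)² − (5)².

9*v*(6*v + 5)*(6*v − 5)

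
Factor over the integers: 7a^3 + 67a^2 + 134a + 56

(7a + 4)(a + 2)(a + 7)

Testing divisors of the constant over divisors of the leading coefficient, a = −4/7 is a root, so (7a + 4) is a factor; dividing leaves a^2 + 9a + 14.
The remaining quadratic factors as (a + 2)(a + 7).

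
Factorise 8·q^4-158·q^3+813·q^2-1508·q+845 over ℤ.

(2·q-5)·(4·q-13)·(q-1)·(q-13)

Testing divisors of the constant over divisors of the leading coefficient, q = 13/4 is a root, giving the factor (4·q-13) and quotient 2·q^3-33·q^2+96·q-65.
Next, q = 13 is a root, giving the factor (q-13) and quotient 2·q^2-7·q+5.
The remaining quadratic factors as (q-1)(2·q-5).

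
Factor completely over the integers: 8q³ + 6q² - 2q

2q(4q - 1)(q + 1)

Pull out the common factor 2q, then factor the remaining trinomial.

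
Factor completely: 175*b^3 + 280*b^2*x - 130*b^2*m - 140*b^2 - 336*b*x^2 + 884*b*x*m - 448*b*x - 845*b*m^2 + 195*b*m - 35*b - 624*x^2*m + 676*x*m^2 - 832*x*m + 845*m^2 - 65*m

(5*b + 12*x - 13*m + 1)*(5*b - 4*x - 5)*(7*b + 13*m)

Group: 7*b*(25*b^2 + 40*b*x - 65*b*m - 20*b - 48*x^2 + 52*x*m - 64*x + 65*m - 5) + 13*m*(25*b^2 + 40*b*x - 65*b*m - 20*b - 48*x^2 + 52*x*m - 64*x + 65*m - 5); both groups contain (25*b^2 + 40*b*x - 65*b*m - 20*b - 48*x^2 + 52*x*m - 64*x + 65*m - 5), so (7*b + 13*m) is a factor with cofactor 25*b^2 + 40*b*x - 65*b*m - 20*b - 48*x^2 + 52*x*m - 64*x + 65*m - 5.
The cofactor groups again: 25*b^2 + 40*b*x - 65*b*m - 20*b - 48*x^2 + 52*x*m - 64*x + 65*m - 5 = 5*b*(5*b - 4*x - 5) + (12*x - 13*m + 1)*(5*b - 4*x - 5); both groups contain (5*b - 4*x - 5), giving (5*b + 12*x - 13*m + 1)*(5*b - 4*x - 5).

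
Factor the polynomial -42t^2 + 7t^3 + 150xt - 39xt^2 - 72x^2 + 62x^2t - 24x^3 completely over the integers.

Group: 2x(-12x^2 + 25xt - 7t^2) + (-t + 6)(-12x^2 + 25xt - 7t^2); both groups contain (-12x^2 + 25xt - 7t^2), so (2x - t + 6) is a factor with cofactor -12x^2 + 25xt - 7t^2.
The cofactor groups again: -12x^2 + 25xt - 7t^2 = -3x(4x - 7t) + t(4x - 7t); both groups contain (4x - 7t), giving -(3x - t)(4x - 7t).

-(4x - 7t)(2x - t + 6)(3x - t)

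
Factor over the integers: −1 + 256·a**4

(4·a)⁴ − (1)⁴ = ((4·a)² − (1)²)((4·a)² + (1)²); the first factor splits again, the second (16·a**2 + 1) is irreducible.

(4·a + 1)·(4·a − 1)·(16·a**2 + 1)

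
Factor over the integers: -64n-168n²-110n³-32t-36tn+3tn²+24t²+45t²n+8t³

(8t-11n-8)(t+2n)(t+5n+4)

Group: t(8t²+5tn-8t-22n²-16n) + (5n+4)(8t²+5tn-8t-22n²-16n); both groups contain (8t²+5tn-8t-22n²-16n), so (t+5n+4) is a factor with cofactor 8t²+5tn-8t-22n²-16n.
The cofactor groups again: 8t²+5tn-8t-22n²-16n = t(8t-11n-8) + 2n(8t-11n-8); both groups contain (8t-11n-8), giving (t+2n)(8t-11n-8).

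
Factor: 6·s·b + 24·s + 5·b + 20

(6·s + 5)·(b + 4)

Group as (6·s·b + 24·s) + (5·b + 20) = 6·s·(b + 4) + 5·(b + 4).
Both groups share the factor (b + 4).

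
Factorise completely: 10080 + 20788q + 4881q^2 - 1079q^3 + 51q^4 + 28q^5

(4q + 9)(7q + 4)(q + 8)(q^2 - 9q + 35)

By the rational root theorem, q = -9/4 is a root, so (4q + 9) divides it; the quotient is 7q^4 - 3q^3 - 263q^2 + 1812q + 1120.
Next, q = -8 is a root, giving the factor (q + 8) and quotient 7q^3 - 59q^2 + 209q + 140.
Next, q = -4/7 is a root, so (7q + 4) divides it; the quotient is q^2 - 9q + 35.
The quadratic q^2 - 9q + 35 has discriminant -59 < 0 and is irreducible over ℤ.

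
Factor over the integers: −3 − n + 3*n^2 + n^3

(n + 1)*(n + 3)*(n − 1)

Testing divisors of the constant over divisors of the leading coefficient, n = 1 is a root, giving the factor (n − 1) and quotient n^2 + 4*n + 3.
The remaining quadratic factors as (n + 1)(n + 3).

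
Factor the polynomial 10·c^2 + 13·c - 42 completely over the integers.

(2·c - 3)·(5·c + 14)

Need a pair with product 10·(-42) = -420 and sum 13: that's 28 and -15.
Split the middle term: 10·c^2 + 28·c - 15·c - 42 = 2·c·(5·c + 14) - 3·(5·c + 14).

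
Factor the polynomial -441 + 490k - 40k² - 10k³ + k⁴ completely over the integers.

(k + 7)(k - 1)(k - 7)(k - 9)

Among the possible rational roots, k = 1 is a root, giving the factor (k - 1) and quotient k³ - 9k² - 49k + 441.
Then k = 9 is a root, so (k - 9) is a factor; dividing leaves k² - 49.
The remaining quadratic factors as (k + 7)(k - 7).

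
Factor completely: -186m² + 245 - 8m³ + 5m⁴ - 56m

Trying the rational-root candidates, m = 1 is a root, giving the factor (m - 1) and quotient 5m³ - 3m² - 189m - 245.
Next, m = -5 is a root, so (m + 5) is a factor; dividing leaves 5m² - 28m - 49.
The remaining quadratic factors as (m - 7)(5m + 7).

(5m + 7)(m + 5)(m - 1)(m - 7)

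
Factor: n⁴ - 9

Substitute u = n² to get a quadratic in u, then factor.
n² - 3 is irreducible over ℤ (3 is not a perfect square).
n² + 3 is irreducible over ℤ (always positive, so no real roots).

(n² + 3)(n² - 3)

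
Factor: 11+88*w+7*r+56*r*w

Group as (56*r*w+7*r) + (88*w+11) = 7*r*(8*w+1) + 11*(8*w+1).
Both groups share the factor (8*w+1).

(7*r+11)*(8*w+1)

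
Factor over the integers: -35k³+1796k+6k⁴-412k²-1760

Trying the rational-root candidates, k = -8 is a root, so (k+8) divides it; the quotient is 6k³-83k²+252k-220.
Continuing, k = 2 is a root, so (k-2) is a factor; dividing leaves 6k²-71k+110.
The remaining quadratic factors as (6k-11)(k-10).

(6k-11)(k+8)(k-10)(k-2)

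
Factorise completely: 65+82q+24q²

(4q+5)(6q+13)

Need a pair with product 24·65 = 1560 and sum 82: that's 30 and 52.
Split the middle term: 24q²+30q + 52q+65 = 6q(4q+5) + 13(4q+5).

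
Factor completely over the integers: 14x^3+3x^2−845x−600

By the rational root theorem, x = −5/7 is a root, so (7x+5) divides it; the quotient is 2x^2−x−120.
The remaining quadratic factors as (x−8)(2x+15).

(2x+15)(7x+5)(x−8)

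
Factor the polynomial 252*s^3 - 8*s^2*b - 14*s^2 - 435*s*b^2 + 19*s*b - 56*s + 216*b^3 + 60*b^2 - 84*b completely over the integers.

Group: 14*s*(18*s^2 + 11*s*b + 8*s - 24*b^2 + 12*b) + (-9*b - 7)*(18*s^2 + 11*s*b + 8*s - 24*b^2 + 12*b); both groups contain (18*s^2 + 11*s*b + 8*s - 24*b^2 + 12*b), so (14*s - 9*b - 7) is a factor with cofactor 18*s^2 + 11*s*b + 8*s - 24*b^2 + 12*b.
The cofactor groups again: 18*s^2 + 11*s*b + 8*s - 24*b^2 + 12*b = 9*s*(2*s + 3*b) + (-8*b + 4)*(2*s + 3*b); both groups contain (2*s + 3*b), giving (9*s - 8*b + 4)*(2*s + 3*b).

(9*s - 8*b + 4)*(14*s - 9*b - 7)*(2*s + 3*b)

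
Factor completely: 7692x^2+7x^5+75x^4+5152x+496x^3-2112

(7x-2)(x+1)(x+12)(x^2-2x+88)

Testing divisors of the constant over divisors of the leading coefficient, x = -1 is a root, giving the factor (x+1) and quotient 7x^4+68x^3+428x^2+7264x-2112.
Then x = 2/7 is a root, so (7x-2) divides it; the quotient is x^3+10x^2+64x+1056.
Continuing, x = -12 is a root, so (x+12) divides it; the quotient is x^2-2x+88.
The quadratic x^2-2x+88 has discriminant -348 < 0 and is irreducible over ℤ.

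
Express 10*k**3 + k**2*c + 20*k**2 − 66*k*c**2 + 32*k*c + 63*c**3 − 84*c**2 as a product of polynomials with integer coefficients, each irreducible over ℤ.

(2*k − 3*c + 4)*(5*k − 7*c)*(k + 3*c)

Group: k*(10*k**2 − 29*k*c + 20*k + 21*c**2 − 28*c) + 3*c*(10*k**2 − 29*k*c + 20*k + 21*c**2 − 28*c); both groups contain (10*k**2 − 29*k*c + 20*k + 21*c**2 − 28*c), so (k + 3*c) is a factor with cofactor 10*k**2 − 29*k*c + 20*k + 21*c**2 − 28*c.
The cofactor groups again: 10*k**2 − 29*k*c + 20*k + 21*c**2 − 28*c = 5*k*(2*k − 3*c + 4) − 7*c*(2*k − 3*c + 4); both groups contain (2*k − 3*c + 4), giving (5*k − 7*c)*(2*k − 3*c + 4).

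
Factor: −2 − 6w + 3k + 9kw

Group as (9kw + 3k) + (−6w − 2) = 3k(3w + 1) − 2(3w + 1).
Both groups share the factor (3w + 1).

(3k − 2)(3w + 1)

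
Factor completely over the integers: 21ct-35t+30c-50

Group as (21ct+30c) + (-35t-50) = 3c(7t+10) - 5(7t+10).
Both groups share the factor (7t+10).

(3c-5)(7t+10)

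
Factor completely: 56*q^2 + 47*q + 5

Need a pair with product 56·5 = 280 and sum 47: that's 40 and 7.
Split the middle term: 56*q^2 + 40*q + 7*q + 5 = 8*q*(7*q + 5) + (7*q + 5).

(7*q + 5)*(8*q + 1)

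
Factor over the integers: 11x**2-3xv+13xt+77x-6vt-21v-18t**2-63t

(11x-3v-9t)(x+2t+7)

Group: 11x(x+2t+7) + (-3v-9t)(x+2t+7); both groups contain (x+2t+7).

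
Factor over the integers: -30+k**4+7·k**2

(k**2+10)·(k**2-3)

Substitute u = k**2 to get a quadratic in u, then factor.
k**2+10 is irreducible over ℤ (always positive, so no real roots).
k**2-3 is irreducible over ℤ (3 is not a perfect square).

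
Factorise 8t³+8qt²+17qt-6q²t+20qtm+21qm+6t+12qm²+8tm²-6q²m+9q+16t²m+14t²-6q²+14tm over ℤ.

Group: t(-6q²+8qt+12qm+9q+8t²+8tm+6t) + (m+1)(-6q²+8qt+12qm+9q+8t²+8tm+6t); both groups contain (-6q²+8qt+12qm+9q+8t²+8tm+6t), so (t+m+1) is a factor with cofactor -6q²+8qt+12qm+9q+8t²+8tm+6t.
The cofactor groups again: -6q²+8qt+12qm+9q+8t²+8tm+6t = -3q(2q-4t-4m-3) - 2t(2q-4t-4m-3); both groups contain (2q-4t-4m-3), giving -(3q+2t)(2q-4t-4m-3).

-(2q-4t-4m-3)(3q+2t)(t+m+1)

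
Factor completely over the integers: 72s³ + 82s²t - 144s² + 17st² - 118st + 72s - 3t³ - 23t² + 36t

Group: 2s(36s² + 23st - 72s - 3t² - 23t + 36) + t(36s² + 23st - 72s - 3t² - 23t + 36); both groups contain (36s² + 23st - 72s - 3t² - 23t + 36), so (2s + t) is a factor with cofactor 36s² + 23st - 72s - 3t² - 23t + 36.
The cofactor groups again: 36s² + 23st - 72s - 3t² - 23t + 36 = 4s(9s - t - 9) + (3t - 4)(9s - t - 9); both groups contain (9s - t - 9), giving (4s + 3t - 4)(9s - t - 9).

(2s + t)(4s + 3t - 4)(9s - t - 9)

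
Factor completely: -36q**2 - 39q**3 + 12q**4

Pull out the common factor 3q**2, then factor the remaining trinomial.

3q**2(4q + 3)(q - 4)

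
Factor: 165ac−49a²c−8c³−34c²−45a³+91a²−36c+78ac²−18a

−(5a−4c−9)(9a−c−2)(a+2c)

Group: 9a(−5a²−6ac+9a+8c²+18c) + (−c−2)(−5a²−6ac+9a+8c²+18c); both groups contain (−5a²−6ac+9a+8c²+18c), so (9a−c−2) is a factor with cofactor −5a²−6ac+9a+8c²+18c.
The cofactor groups again: −5a²−6ac+9a+8c²+18c = −a(5a−4c−9) − 2c(5a−4c−9); both groups contain (5a−4c−9), giving −(a+2c)(5a−4c−9).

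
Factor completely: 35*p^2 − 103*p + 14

Need a pair with product 35·14 = 490 and sum −103: that's −98 and −5.
Split the middle term: 35*p^2 − 98*p − 5*p + 14 = 7*p*(5*p − 14) − (5*p − 14).

(5*p − 14)*(7*p − 1)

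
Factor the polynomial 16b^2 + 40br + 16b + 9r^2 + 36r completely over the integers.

(4b + 9r)(4b + r + 4)

Group: 4b(4b + 9r) + (r + 4)(4b + 9r); both groups contain (4b + 9r).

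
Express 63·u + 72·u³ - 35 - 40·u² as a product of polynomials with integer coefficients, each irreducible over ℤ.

Group as (72·u³ + 63·u) + (-40·u² - 35) = 9·u·(8·u² + 7) - 5·(8·u² + 7).
Both groups share the factor (8·u² + 7).

(9·u - 5)·(8·u² + 7)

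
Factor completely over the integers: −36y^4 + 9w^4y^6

Factor out 9y^4 first: what remains is w^4y^2 − 4.
Recognize a difference of squares with the parts w^2y and 2.

9y^4(w^2y + 2)(w^2y − 2)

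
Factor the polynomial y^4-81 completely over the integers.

(y+3)(y-3)(y^2+9)

Difference of squares twice: with A = y and B = 3, A⁴ − B⁴ = (A² − B²)(A² + B²), and A² − B² factors again.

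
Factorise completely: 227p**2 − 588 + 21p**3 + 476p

(3p + 14)(7p − 6)(p + 7)

By the rational root theorem, p = −14/3 is a root, so (3p + 14) is a factor; dividing leaves 7p**2 + 43p − 42.
The remaining quadratic factors as (7p − 6)(p + 7).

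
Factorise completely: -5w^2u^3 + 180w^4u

Factor out 5w^2u, leaving 36w^2 - u^2, which is a difference of two squares.

5uw^2(6w - u)(6w + u)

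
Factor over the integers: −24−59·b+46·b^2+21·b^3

Among the possible rational roots, b = −1/3 is a root, so (3·b+1) is a factor; dividing leaves 7·b^2+13·b−24.
The remaining quadratic factors as (b+3)(7·b−8).

(3·b+1)·(7·b−8)·(b+3)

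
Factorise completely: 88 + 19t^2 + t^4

(t^2 + 11)(t^2 + 8)

Substitute u = t^2 to get a quadratic in u, then factor.
t^2 + 8 is irreducible over ℤ (always positive, so no real roots).
t^2 + 11 is irreducible over ℤ (always positive, so no real roots).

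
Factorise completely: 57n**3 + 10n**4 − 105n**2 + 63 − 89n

(2n − 1)(5n − 9)(n + 1)(n + 7)

Trying the rational-root candidates, n = −7 is a root, giving the factor (n + 7) and quotient 10n**3 − 13n**2 − 14n + 9.
Continuing, n = 9/5 is a root, so (5n − 9) is a factor; dividing leaves 2n**2 + n − 1.
The remaining quadratic factors as (2n − 1)(n + 1).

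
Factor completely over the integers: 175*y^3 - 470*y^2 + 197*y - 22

Among the possible rational roots, y = 11/5 is a root, so (5*y - 11) divides it; the quotient is 35*y^2 - 17*y + 2.
The remaining quadratic factors as (5*y - 1)(7*y - 2).

(5*y - 1)*(5*y - 11)*(7*y - 2)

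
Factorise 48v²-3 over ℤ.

3(4v+1)(4v-1)

Pull out the common factor 3; 16v²-1 is a difference of squares.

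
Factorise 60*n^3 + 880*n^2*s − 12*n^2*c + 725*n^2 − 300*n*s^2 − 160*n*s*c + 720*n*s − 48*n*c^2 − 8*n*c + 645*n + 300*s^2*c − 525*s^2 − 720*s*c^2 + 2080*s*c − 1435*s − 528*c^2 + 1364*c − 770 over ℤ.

(4*n − 4*c + 7)*(15*n − 5*s + 12*c − 10)*(n + 15*s + 11)

Group: n*(60*n^2 − 20*n*s − 12*n*c + 65*n + 20*s*c − 35*s − 48*c^2 + 124*c − 70) + (15*s + 11)*(60*n^2 − 20*n*s − 12*n*c + 65*n + 20*s*c − 35*s − 48*c^2 + 124*c − 70); both groups contain (60*n^2 − 20*n*s − 12*n*c + 65*n + 20*s*c − 35*s − 48*c^2 + 124*c − 70), so (n + 15*s + 11) is a factor with cofactor 60*n^2 − 20*n*s − 12*n*c + 65*n + 20*s*c − 35*s − 48*c^2 + 124*c − 70.
The cofactor groups again: 60*n^2 − 20*n*s − 12*n*c + 65*n + 20*s*c − 35*s − 48*c^2 + 124*c − 70 = 15*n*(4*n − 4*c + 7) + (−5*s + 12*c − 10)*(4*n − 4*c + 7); both groups contain (4*n − 4*c + 7), giving (15*n − 5*s + 12*c − 10)*(4*n − 4*c + 7).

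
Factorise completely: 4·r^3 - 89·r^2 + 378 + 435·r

(4·r + 3)·(r - 14)·(r - 9)

By the rational root theorem, r = -3/4 is a root, so (4·r + 3) is a factor; dividing leaves r^2 - 23·r + 126.
The remaining quadratic factors as (r - 9)(r - 14).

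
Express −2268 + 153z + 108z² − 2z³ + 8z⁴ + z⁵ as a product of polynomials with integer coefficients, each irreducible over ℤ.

Testing divisors of the constant over divisors of the leading coefficient, z = −4 is a root, giving the factor (z + 4) and quotient z⁴ + 4z³ − 18z² + 180z − 567.
Continuing, z = 3 is a root, so (z − 3) divides it; the quotient is z³ + 7z² + 3z + 189.
Continuing, z = −9 is a root, so (z + 9) is a factor; dividing leaves z² − 2z + 21.
The quadratic z² − 2z + 21 has discriminant −80 < 0 and is irreducible over ℤ.

(z + 4)(z + 9)(z − 3)(z² − 2z + 21)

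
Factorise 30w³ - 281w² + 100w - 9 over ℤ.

Trying the rational-root candidates, w = 1/5 is a root, so (5w - 1) is a factor; dividing leaves 6w² - 55w + 9.
The remaining quadratic factors as (w - 9)(6w - 1).

(5w - 1)(6w - 1)(w - 9)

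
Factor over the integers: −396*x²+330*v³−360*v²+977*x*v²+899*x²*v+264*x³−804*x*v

Group: 11*x*(24*x²+49*x*v−36*x+22*v²−24*v) + 15*v*(24*x²+49*x*v−36*x+22*v²−24*v); both groups contain (24*x²+49*x*v−36*x+22*v²−24*v), so (11*x+15*v) is a factor with cofactor 24*x²+49*x*v−36*x+22*v²−24*v.
The cofactor groups again: 24*x²+49*x*v−36*x+22*v²−24*v = 3*x*(8*x+11*v−12) + 2*v*(8*x+11*v−12); both groups contain (8*x+11*v−12), giving (3*x+2*v)*(8*x+11*v−12).

(8*x+11*v−12)*(11*x+15*v)*(3*x+2*v)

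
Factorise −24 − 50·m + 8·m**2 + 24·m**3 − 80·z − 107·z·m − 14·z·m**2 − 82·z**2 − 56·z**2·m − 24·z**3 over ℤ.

−(4·z − 2·m + 3)·(2·z + 3·m + 4)·(3·z + 4·m + 2)

Group: 2·z·(−12·z**2 − 10·z·m − 17·z + 8·m**2 − 8·m − 6) + (3·m + 4)·(−12·z**2 − 10·z·m − 17·z + 8·m**2 − 8·m − 6); both groups contain (−12·z**2 − 10·z·m − 17·z + 8·m**2 − 8·m − 6), so (2·z + 3·m + 4) is a factor with cofactor −12·z**2 − 10·z·m − 17·z + 8·m**2 − 8·m − 6.
The cofactor groups again: −12·z**2 − 10·z·m − 17·z + 8·m**2 − 8·m − 6 = −3·z·(4·z − 2·m + 3) + (−4·m − 2)·(4·z − 2·m + 3); both groups contain (4·z − 2·m + 3), giving −(3·z + 4·m + 2)·(4·z − 2·m + 3).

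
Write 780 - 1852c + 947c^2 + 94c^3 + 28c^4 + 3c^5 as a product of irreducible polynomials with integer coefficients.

(3c - 2)(c + 10)(c - 1)(c^2 + c + 39)

By the rational root theorem, c = 1 is a root, giving the factor (c - 1) and quotient 3c^4 + 31c^3 + 125c^2 + 1072c - 780.
Continuing, c = 2/3 is a root, so (3c - 2) divides it; the quotient is c^3 + 11c^2 + 49c + 390.
Continuing, c = -10 is a root, so (c + 10) is a factor; dividing leaves c^2 + c + 39.
The quadratic c^2 + c + 39 has discriminant -155 < 0 and is irreducible over ℤ.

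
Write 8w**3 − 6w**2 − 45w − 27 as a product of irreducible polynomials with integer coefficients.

Among the possible rational roots, w = 3 is a root, so (w − 3) divides it; the quotient is 8w**2 + 18w + 9.
The remaining quadratic factors as (4w + 3)(2w + 3).

(2w + 3)(4w + 3)(w − 3)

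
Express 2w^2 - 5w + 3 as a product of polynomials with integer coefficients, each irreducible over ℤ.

(2w - 3)(w - 1)

Need a pair with product 2·3 = 6 and sum -5: that's -3 and -2.
Split the middle term: 2w^2 - 3w - 2w + 3 = w(2w - 3) - (2w - 3).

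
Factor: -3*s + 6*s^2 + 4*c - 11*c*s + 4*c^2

Group: c*(4*c - 3*s) + (-2*s + 1)*(4*c - 3*s); both groups contain (4*c - 3*s).

(4*c - 3*s)*(c - 2*s + 1)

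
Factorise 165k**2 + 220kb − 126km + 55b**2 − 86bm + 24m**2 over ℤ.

Group: 15k(11k + 11b − 4m) + (5b − 6m)(11k + 11b − 4m); both groups contain (11k + 11b − 4m).

(11k + 11b − 4m)(15k + 5b − 6m)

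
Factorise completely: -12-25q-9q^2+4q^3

Among the possible rational roots, q = -1 is a root, so (q+1) divides it; the quotient is 4q^2-13q-12.
The remaining quadratic factors as (q-4)(4q+3).

(4q+3)(q+1)(q-4)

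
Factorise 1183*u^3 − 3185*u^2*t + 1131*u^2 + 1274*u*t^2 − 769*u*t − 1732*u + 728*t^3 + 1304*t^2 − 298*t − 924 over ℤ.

Group: 7*u*(169*u^2 − 117*u*t − 104*u − 52*t^2 − 134*t − 84) + (−14*t + 11)*(169*u^2 − 117*u*t − 104*u − 52*t^2 − 134*t − 84); both groups contain (169*u^2 − 117*u*t − 104*u − 52*t^2 − 134*t − 84), so (7*u − 14*t + 11) is a factor with cofactor 169*u^2 − 117*u*t − 104*u − 52*t^2 − 134*t − 84.
The cofactor groups again: 169*u^2 − 117*u*t − 104*u − 52*t^2 − 134*t − 84 = 13*u*(13*u + 4*t + 6) + (−13*t − 14)*(13*u + 4*t + 6); both groups contain (13*u + 4*t + 6), giving (13*u − 13*t − 14)*(13*u + 4*t + 6).

(13*u − 13*t − 14)*(7*u − 14*t + 11)*(13*u + 4*t + 6)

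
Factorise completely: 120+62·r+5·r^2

(5·r+12)·(r+10)

Need a pair with product 5·120 = 600 and sum 62: that's 12 and 50.
Split the middle term: 5·r^2+12·r + 50·r+120 = r·(5·r+12) + 10·(5·r+12).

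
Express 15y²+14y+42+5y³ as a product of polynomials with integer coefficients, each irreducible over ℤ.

Group as (5y³+14y) + (15y²+42) = y(5y²+14) + 3(5y²+14).
Both groups share the factor (5y²+14).

(y+3)(5y²+14)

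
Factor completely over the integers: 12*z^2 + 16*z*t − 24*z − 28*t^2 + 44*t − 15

(2*z − 2*t + 1)*(6*z + 14*t − 15)

Group: 2*z*(6*z + 14*t − 15) + (−2*t + 1)*(6*z + 14*t − 15); both groups contain (6*z + 14*t − 15).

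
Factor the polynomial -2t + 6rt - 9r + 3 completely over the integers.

Group as (6rt - 9r) + (-2t + 3) = 3r(2t - 3) - (2t - 3).
Both groups share the factor (2t - 3).

(2t - 3)(3r - 1)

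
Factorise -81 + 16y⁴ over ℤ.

Write as (4y²)² − (9)², then factor 4y² - 9 once more.

(2y + 3)(2y - 3)(4y² + 9)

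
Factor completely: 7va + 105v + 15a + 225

Group as (7va + 105v) + (15a + 225) = 7v(a + 15) + 15(a + 15).
Both groups share the factor (a + 15).

(7v + 15)(a + 15)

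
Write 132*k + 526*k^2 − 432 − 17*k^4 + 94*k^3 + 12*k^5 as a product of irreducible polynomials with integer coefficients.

(3*k + 4)*(4*k − 3)*(k + 2)*(k^2 − 4*k + 18)

Trying the rational-root candidates, k = 3/4 is a root, so (4*k − 3) is a factor; dividing leaves 3*k^4 − 2*k^3 + 22*k^2 + 148*k + 144.
Next, k = −2 is a root, so (k + 2) divides it; the quotient is 3*k^3 − 8*k^2 + 38*k + 72.
Next, k = −4/3 is a root, so (3*k + 4) is a factor; dividing leaves k^2 − 4*k + 18.
The quadratic k^2 − 4*k + 18 has discriminant −56 < 0 and is irreducible over ℤ.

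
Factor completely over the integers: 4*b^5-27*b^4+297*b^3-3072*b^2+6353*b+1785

Among the possible rational roots, b = 7 is a root, so (b-7) divides it; the quotient is 4*b^4+b^3+304*b^2-944*b-255.
Continuing, b = 3 is a root, so (b-3) divides it; the quotient is 4*b^3+13*b^2+343*b+85.
Continuing, b = -1/4 is a root, so (4*b+1) is a factor; dividing leaves b^2+3*b+85.
The quadratic b^2+3*b+85 has discriminant -331 < 0 and is irreducible over ℤ.

(4*b+1)*(b-3)*(b-7)*(b^2+3*b+85)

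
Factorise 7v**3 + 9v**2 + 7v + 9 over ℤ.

(7v + 9)(v**2 + 1)

Group as (7v**3 + 7v) + (9v**2 + 9) = 7v(v**2 + 1) + 9(v**2 + 1).
Both groups share the factor (v**2 + 1).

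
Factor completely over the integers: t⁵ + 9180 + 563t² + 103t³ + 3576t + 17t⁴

Among the possible rational roots, t = −5 is a root, so (t + 5) divides it; the quotient is t⁴ + 12t³ + 43t² + 348t + 1836.
Next, t = −6 is a root, giving the factor (t + 6) and quotient t³ + 6t² + 7t + 306.
Continuing, t = −9 is a root, so (t + 9) is a factor; dividing leaves t² − 3t + 34.
The quadratic t² − 3t + 34 has discriminant −127 < 0 and is irreducible over ℤ.

(t + 5)(t + 6)(t + 9)(t² − 3t + 34)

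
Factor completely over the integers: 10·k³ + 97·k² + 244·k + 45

(2·k + 9)·(5·k + 1)·(k + 5)

By the rational root theorem, k = -1/5 is a root, giving the factor (5·k + 1) and quotient 2·k² + 19·k + 45.
The remaining quadratic factors as (2·k + 9)(k + 5).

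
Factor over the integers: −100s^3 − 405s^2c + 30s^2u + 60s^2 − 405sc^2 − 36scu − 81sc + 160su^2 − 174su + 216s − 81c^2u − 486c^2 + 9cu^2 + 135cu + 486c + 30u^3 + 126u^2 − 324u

Group: 4s(−25s^2 − 45sc − 30su + 15s − 9cu − 54c − 5u^2 − 21u + 54) + (9c − 6u)(−25s^2 − 45sc − 30su + 15s − 9cu − 54c − 5u^2 − 21u + 54); both groups contain (−25s^2 − 45sc − 30su + 15s − 9cu − 54c − 5u^2 − 21u + 54), so (4s + 9c − 6u) is a factor with cofactor −25s^2 − 45sc − 30su + 15s − 9cu − 54c − 5u^2 − 21u + 54.
The cofactor groups again: −25s^2 − 45sc − 30su + 15s − 9cu − 54c − 5u^2 − 21u + 54 = −5s(5s + 9c + 5u − 9) + (−u − 6)(5s + 9c + 5u − 9); both groups contain (5s + 9c + 5u − 9), giving −(5s + u + 6)(5s + 9c + 5u − 9).

−(5s + u + 6)(4s + 9c − 6u)(5s + 9c + 5u − 9)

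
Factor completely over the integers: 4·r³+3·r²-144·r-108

Trying the rational-root candidates, r = -6 is a root, giving the factor (r+6) and quotient 4·r²-21·r-18.
The remaining quadratic factors as (r-6)(4·r+3).

(4·r+3)·(r+6)·(r-6)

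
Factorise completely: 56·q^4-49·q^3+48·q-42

(8·q-7)·(7·q^3+6)

Group as (56·q^4+48·q) + (-49·q^3-42) = 8·q·(7·q^3+6) - 7·(7·q^3+6).
Both groups share the factor (7·q^3+6).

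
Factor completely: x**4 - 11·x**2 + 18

(x + 3)·(x - 3)·(x**2 - 2)

Substitute u = x**2 to get a quadratic in u, then factor.
x**2 - 2 is irreducible over ℤ (2 is not a perfect square).
x**2 - 9 is a difference of squares.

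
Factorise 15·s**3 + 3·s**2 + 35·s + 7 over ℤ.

Group as (15·s**3 + 35·s) + (3·s**2 + 7) = 5·s·(3·s**2 + 7) + (3·s**2 + 7).
Both groups share the factor (3·s**2 + 7).

(5·s + 1)·(3·s**2 + 7)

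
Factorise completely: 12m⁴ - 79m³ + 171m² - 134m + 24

(3m - 4)(4m - 1)(m - 2)(m - 3)

Testing divisors of the constant over divisors of the leading coefficient, m = 1/4 is a root, so (4m - 1) is a factor; dividing leaves 3m³ - 19m² + 38m - 24.
Continuing, m = 4/3 is a root, giving the factor (3m - 4) and quotient m² - 5m + 6.
The remaining quadratic factors as (m - 2)(m - 3).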